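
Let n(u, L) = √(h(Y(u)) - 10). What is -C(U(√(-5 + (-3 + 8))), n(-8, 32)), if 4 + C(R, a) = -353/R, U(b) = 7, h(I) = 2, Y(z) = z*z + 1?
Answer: 381/7 ≈ 54.429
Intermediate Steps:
Y(z) = 1 + z² (Y(z) = z² + 1 = 1 + z²)
n(u, L) = 2*I*√2 (n(u, L) = √(2 - 10) = √(-8) = 2*I*√2)
C(R, a) = -4 - 353/R
-C(U(√(-5 + (-3 + 8))), n(-8, 32)) = -(-4 - 353/7) = -1*(-381/7) = 381/7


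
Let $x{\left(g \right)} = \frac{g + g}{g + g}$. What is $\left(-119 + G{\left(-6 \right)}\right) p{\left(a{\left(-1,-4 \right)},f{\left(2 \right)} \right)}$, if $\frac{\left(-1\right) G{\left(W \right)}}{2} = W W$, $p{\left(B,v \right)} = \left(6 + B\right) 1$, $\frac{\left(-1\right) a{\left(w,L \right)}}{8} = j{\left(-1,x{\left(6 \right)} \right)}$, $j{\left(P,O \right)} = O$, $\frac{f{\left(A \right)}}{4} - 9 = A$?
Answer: $382$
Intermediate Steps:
$x{\left(g \right)} = 1$ ($x{\left(g \right)} = \frac{2 g}{2 g} = 2 g \frac{1}{2 g} = 1$)
$f{\left(A \right)} = 36 + 4 A$
$a{\left(w,L \right)} = -8$ ($a{\left(w,L \right)} = \left(-8\right) 1 = -8$)
$p{\left(B,v \right)} = 6 + B$
$G{\left(W \right)} = - 2 W^{2}$ ($G{\left(W \right)} = - 2 W W = - 2 W^{2}$)
$\left(-119 + G{\left(-6 \right)}\right) p{\left(a{\left(-1,-4 \right)},f{\left(2 \right)} \right)} = \left(-119 - 2 \left(-6\right)^{2}\right) \left(6 - 8\right) = \left(-119 - 72\right) \left(-2\right) = \left(-191\right) \left(-2\right) = 382$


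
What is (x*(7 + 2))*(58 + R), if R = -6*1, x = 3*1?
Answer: 1404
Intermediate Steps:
x = 3
R = -6
(x*(7 + 2))*(58 + R) = (3*(7 + 2))*(58 - 6) = (3*9)*52 = 27*52 = 1404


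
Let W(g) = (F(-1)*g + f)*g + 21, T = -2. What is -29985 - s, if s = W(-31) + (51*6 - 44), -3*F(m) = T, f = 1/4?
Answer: -370811/12 ≈ -30901.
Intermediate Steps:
f = ¼ ≈ 0.25000
F(m) = ⅔ (F(m) = -⅓*(-2) = ⅔)
W(g) = 21 + g*(¼ + 2*g/3) (W(g) = (2*g/3 + ¼)*g + 21 = (¼ + 2*g/3)*g + 21 = g*(¼ + 2*g/3) + 21 = 21 + g*(¼ + 2*g/3))
s = 10991/12 (s = (21 + (¼)*(-31) + (⅔)*(-31)²) + (51*6 - 44) = (21 - 31/4 + (⅔)*961) + (306 - 44) = (21 - 31/4 + 1922/3) + 262 = 7847/12 + 262 = 10991/12 ≈ 915.92)
-29985 - s = -29985 - 1*10991/12 = -29985 - 10991/12 = -370811/12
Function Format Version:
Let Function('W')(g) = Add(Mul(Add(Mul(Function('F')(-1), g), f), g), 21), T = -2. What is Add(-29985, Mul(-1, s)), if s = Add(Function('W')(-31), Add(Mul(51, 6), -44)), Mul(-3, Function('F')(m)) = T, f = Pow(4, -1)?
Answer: Rational(-370811, 12) ≈ -30901.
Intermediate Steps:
f = Rational(1, 4) ≈ 0.25000
Function('F')(m) = Rational(2, 3) (Function('F')(m) = Mul(Rational(-1, 3), -2) = Rational(2, 3))
Function('W')(g) = Add(21, Mul(g, Add(Rational(1, 4), Mul(Rational(2, 3), g)))) (Function('W')(g) = Add(Mul(Add(Mul(Rational(2, 3), g), Rational(1, 4)), g), 21) = Add(Mul(Add(Rational(1, 4), Mul(Rational(2, 3), g)), g), 21) = Add(Mul(g, Add(Rational(1, 4), Mul(Rational(2, 3), g))), 21) = Add(21, Mul(g, Add(Rational(1, 4), Mul(Rational(2, 3), g)))))
s = Rational(10991, 12) (s = Add(Add(21, Mul(Rational(1, 4), -31), Mul(Rational(2, 3), Pow(-31, 2))), Add(Mul(51, 6), -44)) = Add(Add(21, Rational(-31, 4), Mul(Rational(2, 3), 961)), Add(306, -44)) = Add(Add(21, Rational(-31, 4), Rational(1922, 3)), 262) = Add(Rational(7847, 12), 262) = Rational(10991, 12) ≈ 915.92)
Add(-29985, Mul(-1, s)) = Add(-29985, Mul(-1, Rational(10991, 12))) = Add(-29985, Rational(-10991, 12)) = Rational(-370811, 12)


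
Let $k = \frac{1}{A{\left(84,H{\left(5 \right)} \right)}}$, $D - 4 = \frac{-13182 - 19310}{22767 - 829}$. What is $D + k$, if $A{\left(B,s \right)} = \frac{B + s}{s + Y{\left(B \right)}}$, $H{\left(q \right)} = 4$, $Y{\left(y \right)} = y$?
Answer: $\frac{38599}{10969} \approx 3.5189$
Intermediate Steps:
$A{\left(B,s \right)} = 1$ ($A{\left(B,s \right)} = \frac{B + s}{s + B} = \frac{B + s}{B + s} = 1$)
$D = \frac{27630}{10969}$ ($D = 4 + \frac{-13182 - 19310}{22767 - 829} = 4 - \frac{32492}{21938} = 4 - \frac{16246}{10969} = \frac{27630}{10969} \approx 2.5189$)
$k = 1$ ($k = 1^{-1} = 1$)
$D + k = \frac{27630}{10969} + 1 = \frac{38599}{10969}$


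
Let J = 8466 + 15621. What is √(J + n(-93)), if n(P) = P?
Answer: 3*√2666 ≈ 154.90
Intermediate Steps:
J = 24087
√(J + n(-93)) = √(24087 - 93) = √23994 = 3*√2666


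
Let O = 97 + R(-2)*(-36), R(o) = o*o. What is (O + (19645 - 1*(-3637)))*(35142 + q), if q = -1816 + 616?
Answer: 788642370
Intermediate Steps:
q = -1200
R(o) = o²
O = -47 (O = 97 + (-2)²*(-36) = 97 + 4*(-36) = 97 - 144 = -47)
(O + (19645 - 1*(-3637)))*(35142 + q) = (-47 + (19645 - 1*(-3637)))*(35142 - 1200) = (-47 + (19645 + 3637))*33942 = (-47 + 23282)*33942 = 23235*33942 = 788642370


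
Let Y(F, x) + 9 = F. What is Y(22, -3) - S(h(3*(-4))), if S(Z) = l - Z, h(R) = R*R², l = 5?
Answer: -1720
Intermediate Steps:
Y(F, x) = -9 + F
h(R) = R³
S(Z) = 5 - Z
Y(22, -3) - S(h(3*(-4))) = (-9 + 22) - (5 - (3*(-4))³) = 13 - (5 - 1*(-12)³) = 13 - (5 - 1*(-1728)) = 13 - (5 + 1728) = 13 - 1*1733 = 13 - 1733 = -1720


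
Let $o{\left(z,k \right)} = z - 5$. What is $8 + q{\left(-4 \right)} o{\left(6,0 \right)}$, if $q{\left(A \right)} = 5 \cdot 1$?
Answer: $13$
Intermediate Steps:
$o{\left(z,k \right)} = -5 + z$
$q{\left(A \right)} = 5$
$8 + q{\left(-4 \right)} o{\left(6,0 \right)} = 8 + 5 \left(-5 + 6\right) = 8 + 5 \cdot 1 = 8 + 5 = 13$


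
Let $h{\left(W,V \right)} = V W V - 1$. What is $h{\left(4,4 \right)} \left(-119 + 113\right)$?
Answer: $-378$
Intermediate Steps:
$h{\left(W,V \right)} = -1 + W V^{2}$ ($h{\left(W,V \right)} = W V^{2} - 1 = -1 + W V^{2}$)
$h{\left(4,4 \right)} \left(-119 + 113\right) = \left(-1 + 4 \cdot 4^{2}\right) \left(-119 + 113\right) = \left(-1 + 4 \cdot 16\right) \left(-6\right) = \left(-1 + 64\right) \left(-6\right) = 63 \left(-6\right) = -378$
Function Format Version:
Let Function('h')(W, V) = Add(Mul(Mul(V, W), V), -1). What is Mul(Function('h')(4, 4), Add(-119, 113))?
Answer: -378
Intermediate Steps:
Function('h')(W, V) = Add(-1, Mul(W, Pow(V, 2))) (Function('h')(W, V) = Add(Mul(W, Pow(V, 2)), -1) = Add(-1, Mul(W, Pow(V, 2))))
Mul(Function('h')(4, 4), Add(-119, 113)) = Mul(Add(-1, Mul(4, Pow(4, 2))), Add(-119, 113)) = Mul(Add(-1, Mul(4, 16)), -6) = Mul(Add(-1, 64), -6) = Mul(63, -6) = -378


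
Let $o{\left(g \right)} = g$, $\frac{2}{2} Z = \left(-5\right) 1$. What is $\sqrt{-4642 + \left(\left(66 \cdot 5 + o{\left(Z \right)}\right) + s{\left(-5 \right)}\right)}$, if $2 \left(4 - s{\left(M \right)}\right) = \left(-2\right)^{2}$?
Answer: $i \sqrt{4315} \approx 65.689 i$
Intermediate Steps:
$Z = -5$ ($Z = \left(-5\right) 1 = -5$)
$s{\left(M \right)} = 2$ ($s{\left(M \right)} = 4 - \frac{\left(-2\right)^{2}}{2} = 4 - 2 = 2$)
$\sqrt{-4642 + \left(\left(66 \cdot 5 + o{\left(Z \right)}\right) + s{\left(-5 \right)}\right)} = \sqrt{-4642 + \left(\left(66 \cdot 5 - 5\right) + 2\right)} = \sqrt{-4642 + \left(\left(330 - 5\right) + 2\right)} = \sqrt{-4642 + \left(325 + 2\right)} = \sqrt{-4642 + 327} = \sqrt{-4315} = i \sqrt{4315}$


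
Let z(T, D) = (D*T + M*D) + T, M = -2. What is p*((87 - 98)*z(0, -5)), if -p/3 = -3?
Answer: -990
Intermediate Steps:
p = 9 (p = -3*(-3) = 9)
z(T, D) = T - 2*D + D*T (z(T, D) = (D*T - 2*D) + T = (-2*D + D*T) + T = T - 2*D + D*T)
p*((87 - 98)*z(0, -5)) = 9*((87 - 98)*(0 - 2*(-5) - 5*0)) = 9*(-11*(0 + 10 + 0)) = 9*(-11*10) = 9*(-110) = -990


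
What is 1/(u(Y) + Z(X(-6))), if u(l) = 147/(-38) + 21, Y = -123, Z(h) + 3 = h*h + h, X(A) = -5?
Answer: 38/1297 ≈ 0.029298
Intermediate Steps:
Z(h) = -3 + h + h² (Z(h) = -3 + (h*h + h) = -3 + (h² + h) = -3 + (h + h²) = -3 + h + h²)
u(l) = 651/38 (u(l) = 147*(-1/38) + 21 = -147/38 + 21 = 651/38)
1/(u(Y) + Z(X(-6))) = 1/(651/38 + (-3 - 5 + (-5)²)) = 1/(651/38 + (-3 - 5 + 25)) = 1/(651/38 + 17) = 1/(1297/38) = 38/1297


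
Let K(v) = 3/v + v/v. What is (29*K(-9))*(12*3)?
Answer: 696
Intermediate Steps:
K(v) = 1 + 3/v (K(v) = 3/v + 1 = 1 + 3/v)
(29*K(-9))*(12*3) = (29*((3 - 9)/(-9)))*(12*3) = (29*(-⅑*(-6)))*36 = (29*(⅔))*36 = (58/3)*36 = 696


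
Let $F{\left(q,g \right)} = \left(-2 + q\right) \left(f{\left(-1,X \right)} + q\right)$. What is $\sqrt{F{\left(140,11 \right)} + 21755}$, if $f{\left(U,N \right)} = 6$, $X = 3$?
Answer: $\sqrt{41903} \approx 204.7$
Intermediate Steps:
$F{\left(q,g \right)} = \left(-2 + q\right) \left(6 + q\right)$
$\sqrt{F{\left(140,11 \right)} + 21755} = \sqrt{\left(-12 + 140^{2} + 4 \cdot 140\right) + 21755} = \sqrt{\left(-12 + 19600 + 560\right) + 21755} = \sqrt{20148 + 21755} = \sqrt{41903}$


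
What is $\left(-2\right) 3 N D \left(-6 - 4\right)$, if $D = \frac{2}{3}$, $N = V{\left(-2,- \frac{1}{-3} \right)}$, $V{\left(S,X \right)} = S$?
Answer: $-80$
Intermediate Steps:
$N = -2$
$D = \frac{2}{3}$ ($D = 2 \cdot \frac{1}{3} = \frac{2}{3} \approx 0.66667$)
$\left(-2\right) 3 N D \left(-6 - 4\right) = \left(-2\right) 3 \left(-2\right) \frac{2 \left(-6 - 4\right)}{3} = \left(-6\right) \left(-2\right) \frac{2 \left(-6 - 4\right)}{3} = 12 \cdot \frac{2}{3} \left(-10\right) = 12 \left(- \frac{20}{3}\right) = -80$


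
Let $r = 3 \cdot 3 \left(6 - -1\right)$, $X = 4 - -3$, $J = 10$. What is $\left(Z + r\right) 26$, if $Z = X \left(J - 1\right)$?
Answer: $3276$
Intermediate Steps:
$X = 7$ ($X = 4 + 3 = 7$)
$Z = 63$ ($Z = 7 \left(10 - 1\right) = 7 \cdot 9 = 63$)
$r = 63$ ($r = 9 \left(6 + 1\right) = 9 \cdot 7 = 63$)
$\left(Z + r\right) 26 = \left(63 + 63\right) 26 = 126 \cdot 26 = 3276$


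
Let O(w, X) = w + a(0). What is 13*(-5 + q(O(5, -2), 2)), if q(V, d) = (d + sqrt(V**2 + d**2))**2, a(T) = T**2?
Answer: 364 + 52*sqrt(29) ≈ 644.03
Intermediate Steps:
O(w, X) = w (O(w, X) = w + 0**2 = w + 0 = w)
13*(-5 + q(O(5, -2), 2)) = 13*(-5 + (2 + sqrt(5**2 + 2**2))**2) = 13*(-5 + (2 + sqrt(25 + 4))**2) = 13*(-5 + (2 + sqrt(29))**2) = -65 + 13*(2 + sqrt(29))**2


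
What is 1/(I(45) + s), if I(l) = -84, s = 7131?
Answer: 1/7047 ≈ 0.00014190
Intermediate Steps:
1/(I(45) + s) = 1/(-84 + 7131) = 1/7047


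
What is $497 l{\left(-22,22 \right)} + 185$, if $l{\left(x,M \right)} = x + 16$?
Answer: $-2797$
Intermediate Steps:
$l{\left(x,M \right)} = 16 + x$
$497 l{\left(-22,22 \right)} + 185 = 497 \left(16 - 22\right) + 185 = 497 \left(-6\right) + 185 = -2982 + 185 = -2797$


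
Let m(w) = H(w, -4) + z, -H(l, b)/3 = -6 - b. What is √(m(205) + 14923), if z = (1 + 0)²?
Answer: √14930 ≈ 122.19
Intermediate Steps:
z = 1 (z = 1² = 1)
H(l, b) = 18 + 3*b (H(l, b) = -3*(-6 - b) = 18 + 3*b)
m(w) = 7 (m(w) = (18 + 3*(-4)) + 1 = (18 - 12) + 1 = 6 + 1 = 7)
√(m(205) + 14923) = √(7 + 14923) = √14930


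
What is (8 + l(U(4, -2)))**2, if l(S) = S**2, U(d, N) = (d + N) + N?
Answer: 64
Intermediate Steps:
U(d, N) = d + 2*N (U(d, N) = (N + d) + N = d + 2*N)
(8 + l(U(4, -2)))**2 = (8 + (4 + 2*(-2))**2)**2 = (8 + (4 - 4)**2)**2 = (8 + 0**2)**2 = (8 + 0)**2 = 8**2 = 64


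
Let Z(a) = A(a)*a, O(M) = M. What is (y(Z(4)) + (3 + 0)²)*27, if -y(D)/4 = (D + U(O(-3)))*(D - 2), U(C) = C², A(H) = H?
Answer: -37557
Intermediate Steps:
Z(a) = a² (Z(a) = a*a = a²)
y(D) = -4*(-2 + D)*(9 + D) (y(D) = -4*(D + (-3)²)*(D - 2) = -4*(D + 9)*(-2 + D) = -4*(9 + D)*(-2 + D) = -4*(-2 + D)*(9 + D))
(y(Z(4)) + (3 + 0)²)*27 = ((72 - 28*4² - 4*(4²)²) + (3 + 0)²)*27 = ((72 - 28*16 - 4*16²) + 3²)*27 = ((72 - 448 - 4*256) + 9)*27 = ((72 - 448 - 1024) + 9)*27 = (-1400 + 9)*27 = -1391*27 = -37557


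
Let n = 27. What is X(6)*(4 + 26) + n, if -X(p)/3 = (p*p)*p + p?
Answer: -19953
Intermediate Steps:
X(p) = -3*p - 3*p**3 (X(p) = -3*((p*p)*p + p) = -3*(p**2*p + p) = -3*(p**3 + p) = -3*(p + p**3) = -3*p - 3*p**3)
X(6)*(4 + 26) + n = (-3*6*(1 + 6**2))*(4 + 26) + 27 = -3*6*(1 + 36)*30 + 27 = -3*6*37*30 + 27 = -666*30 + 27 = -19980 + 27 = -19953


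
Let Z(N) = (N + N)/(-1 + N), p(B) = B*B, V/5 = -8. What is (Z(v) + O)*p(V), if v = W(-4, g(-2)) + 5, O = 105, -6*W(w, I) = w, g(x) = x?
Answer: 1203200/7 ≈ 1.7189e+5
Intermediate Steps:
V = -40 (V = 5*(-8) = -40)
W(w, I) = -w/6
p(B) = B**2
v = 17/3 (v = -1/6*(-4) + 5 = 2/3 + 5 = 17/3 ≈ 5.6667)
Z(N) = 2*N/(-1 + N) (Z(N) = (2*N)/(-1 + N) = 2*N/(-1 + N))
(Z(v) + O)*p(V) = (2*(17/3)/(-1 + 17/3) + 105)*(-40)**2 = (2*(17/3)/(14/3) + 105)*1600 = (2*(17/3)*(3/14) + 105)*1600 = (17/7 + 105)*1600 = (752/7)*1600 = 1203200/7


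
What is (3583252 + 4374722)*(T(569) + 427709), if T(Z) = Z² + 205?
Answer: 5981810106450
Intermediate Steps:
T(Z) = 205 + Z²
(3583252 + 4374722)*(T(569) + 427709) = (3583252 + 4374722)*((205 + 569²) + 427709) = 7957974*((205 + 323761) + 427709) = 7957974*(323966 + 427709) = 7957974*751675 = 5981810106450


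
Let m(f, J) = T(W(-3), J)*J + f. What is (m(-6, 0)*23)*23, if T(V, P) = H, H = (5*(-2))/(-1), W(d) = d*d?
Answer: -3174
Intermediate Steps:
W(d) = d²
H = 10 (H = -10*(-1) = 10)
T(V, P) = 10
m(f, J) = f + 10*J (m(f, J) = 10*J + f = f + 10*J)
(m(-6, 0)*23)*23 = ((-6 + 10*0)*23)*23 = ((-6 + 0)*23)*23 = -6*23*23 = -138*23 = -3174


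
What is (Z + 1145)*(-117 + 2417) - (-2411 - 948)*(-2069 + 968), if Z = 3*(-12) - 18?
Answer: -1188959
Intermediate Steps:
Z = -54 (Z = -36 - 18 = -54)
(Z + 1145)*(-117 + 2417) - (-2411 - 948)*(-2069 + 968) = (-54 + 1145)*(-117 + 2417) - (-2411 - 948)*(-2069 + 968) = 1091*2300 - (-3359)*(-1101) = 2509300 - 1*3698259 = 2509300 - 3698259 = -1188959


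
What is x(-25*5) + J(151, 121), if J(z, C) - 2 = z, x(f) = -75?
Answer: 78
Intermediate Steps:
J(z, C) = 2 + z
x(-25*5) + J(151, 121) = -75 + (2 + 151) = -75 + 153 = 78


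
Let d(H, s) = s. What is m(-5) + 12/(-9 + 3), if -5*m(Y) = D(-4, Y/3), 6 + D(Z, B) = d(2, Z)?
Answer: 0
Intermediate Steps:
D(Z, B) = -6 + Z
m(Y) = 2 (m(Y) = -(-6 - 4)/5 = -⅕*(-10) = 2)
m(-5) + 12/(-9 + 3) = 2 + 12/(-9 + 3) = 2 + 12/(-6) = 2 + 12*(-⅙) = 2 - 2 = 0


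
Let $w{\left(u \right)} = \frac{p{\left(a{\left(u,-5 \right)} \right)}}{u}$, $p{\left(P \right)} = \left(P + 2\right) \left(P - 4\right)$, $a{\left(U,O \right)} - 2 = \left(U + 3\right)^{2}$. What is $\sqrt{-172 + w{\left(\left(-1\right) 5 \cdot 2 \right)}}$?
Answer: $\frac{i \sqrt{42110}}{10} \approx 20.521 i$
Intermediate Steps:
$a{\left(U,O \right)} = 2 + \left(3 + U\right)^{2}$ ($a{\left(U,O \right)} = 2 + \left(U + 3\right)^{2} = 2 + \left(3 + U\right)^{2}$)
$p{\left(P \right)} = \left(-4 + P\right) \left(2 + P\right)$ ($p{\left(P \right)} = \left(2 + P\right) \left(-4 + P\right) = \left(-4 + P\right) \left(2 + P\right)$)
$w{\left(u \right)} = \frac{-12 + \left(2 + \left(3 + u\right)^{2}\right)^{2} - 2 \left(3 + u\right)^{2}}{u}$ ($w{\left(u \right)} = \frac{-8 + \left(2 + \left(3 + u\right)^{2}\right)^{2} - 2 \left(2 + \left(3 + u\right)^{2}\right)}{u} = \frac{-8 + \left(2 + \left(3 + u\right)^{2}\right)^{2} - \left(4 + 2 \left(3 + u\right)^{2}\right)}{u} = \frac{-12 + \left(2 + \left(3 + u\right)^{2}\right)^{2} - 2 \left(3 + u\right)^{2}}{u}$)
$\sqrt{-172 + w{\left(\left(-1\right) 5 \cdot 2 \right)}} = \sqrt{-172 + \frac{-12 + \left(2 + \left(3 + \left(-1\right) 5 \cdot 2\right)^{2}\right)^{2} - 2 \left(3 + \left(-1\right) 5 \cdot 2\right)^{2}}{\left(-1\right) 5 \cdot 2}} = \sqrt{-172 + \frac{-12 + \left(2 + \left(3 - 10\right)^{2}\right)^{2} - 2 \left(3 - 10\right)^{2}}{\left(-5\right) 2}} = \sqrt{-172 + \frac{-12 + \left(2 + \left(3 - 10\right)^{2}\right)^{2} - 2 \left(3 - 10\right)^{2}}{-10}} = \sqrt{-172 - \frac{-12 + \left(2 + \left(-7\right)^{2}\right)^{2} - 2 \left(-7\right)^{2}}{10}} = \sqrt{-172 - \frac{-12 + \left(2 + 49\right)^{2} - 98}{10}} = \sqrt{-172 - \frac{-12 + 51^{2} - 98}{10}} = \sqrt{-172 - \frac{-12 + 2601 - 98}{10}} = \sqrt{-172 - \frac{2491}{10}} = \sqrt{- \frac{4211}{10}} = \frac{i \sqrt{42110}}{10}$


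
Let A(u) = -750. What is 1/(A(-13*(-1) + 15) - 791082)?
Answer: -1/791832 ≈ -1.2629e-6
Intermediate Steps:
1/(A(-13*(-1) + 15) - 791082) = 1/(-750 - 791082) = 1/(-791832) = -1/791832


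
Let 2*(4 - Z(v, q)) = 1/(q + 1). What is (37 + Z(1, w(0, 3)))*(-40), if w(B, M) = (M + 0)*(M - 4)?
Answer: -1650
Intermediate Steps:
w(B, M) = M*(-4 + M)
Z(v, q) = 4 - 1/(2*(1 + q)) (Z(v, q) = 4 - 1/(2*(q + 1)) = 4 - 1/(2*(1 + q)))
(37 + Z(1, w(0, 3)))*(-40) = (37 + (7 + 8*(3*(-4 + 3)))/(2*(1 + 3*(-4 + 3))))*(-40) = (37 + (7 + 8*(3*(-1)))/(2*(1 + 3*(-1))))*(-40) = (37 + (7 + 8*(-3))/(2*(1 - 3)))*(-40) = (37 + (1/2)*(7 - 24)/(-2))*(-40) = (37 + (1/2)*(-1/2)*(-17))*(-40) = (37 + 17/4)*(-40) = (165/4)*(-40) = -1650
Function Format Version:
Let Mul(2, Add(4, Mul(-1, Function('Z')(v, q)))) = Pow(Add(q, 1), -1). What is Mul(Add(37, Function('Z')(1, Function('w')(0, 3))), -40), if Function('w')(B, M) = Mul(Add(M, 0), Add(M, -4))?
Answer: -1650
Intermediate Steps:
Function('w')(B, M) = Mul(M, Add(-4, M))
Function('Z')(v, q) = Add(4, Mul(Rational(-1, 2), Pow(Add(1, q), -1))) (Function('Z')(v, q) = Add(4, Mul(Rational(-1, 2), Pow(Add(q, 1), -1))) = Add(4, Mul(Rational(-1, 2), Pow(Add(1, q), -1))))
Mul(Add(37, Function('Z')(1, Function('w')(0, 3))), -40) = Mul(Add(37, Mul(Rational(1, 2), Pow(Add(1, Mul(3, Add(-4, 3))), -1), Add(7, Mul(8, Mul(3, Add(-4, 3)))))), -40) = Mul(Add(37, Mul(Rational(1, 2), Pow(Add(1, Mul(3, -1)), -1), Add(7, Mul(8, Mul(3, -1))))), -40) = Mul(Add(37, Mul(Rational(1, 2), Pow(Add(1, -3), -1), Add(7, Mul(8, -3)))), -40) = Mul(Add(37, Mul(Rational(1, 2), Pow(-2, -1), Add(7, -24))), -40) = Mul(Add(37, Mul(Rational(1, 2), Rational(-1, 2), -17)), -40) = Mul(Add(37, Rational(17, 4)), -40) = Mul(Rational(165, 4), -40) = -1650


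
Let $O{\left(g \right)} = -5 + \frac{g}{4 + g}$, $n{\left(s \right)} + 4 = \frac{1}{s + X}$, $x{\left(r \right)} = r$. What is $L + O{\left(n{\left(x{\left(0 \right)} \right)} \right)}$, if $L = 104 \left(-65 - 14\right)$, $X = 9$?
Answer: $-8256$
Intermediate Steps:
$n{\left(s \right)} = -4 + \frac{1}{9 + s}$ ($n{\left(s \right)} = -4 + \frac{1}{s + 9} = -4 + \frac{1}{9 + s}$)
$L = -8216$ ($L = 104 \left(-79\right) = -8216$)
$L + O{\left(n{\left(x{\left(0 \right)} \right)} \right)} = -8216 + \frac{4 \left(-5 - \frac{-35 - 0}{9 + 0}\right)}{4 + \frac{-35 - 0}{9 + 0}} = -8216 + \frac{4 \left(-5 - \frac{-35 + 0}{9}\right)}{4 + \frac{-35 + 0}{9}} = -8216 + \frac{4 \left(-5 - \frac{1}{9} \left(-35\right)\right)}{4 + \frac{1}{9} \left(-35\right)} = -8216 + \frac{4 \left(-5 - - \frac{35}{9}\right)}{4 - \frac{35}{9}} = -8216 + 4 \frac{1}{\frac{1}{9}} \left(-5 + \frac{35}{9}\right) = -8216 + 4 \cdot 9 \left(- \frac{10}{9}\right) = -8216 - 40 = -8256$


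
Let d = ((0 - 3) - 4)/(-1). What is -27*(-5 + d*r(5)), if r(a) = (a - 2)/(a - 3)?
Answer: -297/2 ≈ -148.50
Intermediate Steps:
d = 7 (d = (-3 - 4)*(-1) = -7*(-1) = 7)
r(a) = (-2 + a)/(-3 + a)
-27*(-5 + d*r(5)) = -27*(-5 + 7*((-2 + 5)/(-3 + 5))) = -27*(-5 + 7*(3/2)) = -27*(-5 + 21/2) = -27*11/2 = -297/2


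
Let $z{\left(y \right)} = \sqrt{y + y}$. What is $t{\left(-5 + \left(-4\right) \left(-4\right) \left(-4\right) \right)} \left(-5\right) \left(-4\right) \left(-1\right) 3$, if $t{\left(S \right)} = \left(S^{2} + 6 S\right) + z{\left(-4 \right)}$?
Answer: $-260820 - 120 i \sqrt{2} \approx -2.6082 \cdot 10^{5} - 169.71 i$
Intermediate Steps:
$z{\left(y \right)} = \sqrt{2} \sqrt{y}$ ($z{\left(y \right)} = \sqrt{2 y} = \sqrt{2} \sqrt{y}$)
$t{\left(S \right)} = S^{2} + 6 S + 2 i \sqrt{2}$ ($t{\left(S \right)} = \left(S^{2} + 6 S\right) + \sqrt{2} \sqrt{-4} = \left(S^{2} + 6 S\right) + \sqrt{2} \cdot 2 i = \left(S^{2} + 6 S\right) + 2 i \sqrt{2} = S^{2} + 6 S + 2 i \sqrt{2}$)
$t{\left(-5 + \left(-4\right) \left(-4\right) \left(-4\right) \right)} \left(-5\right) \left(-4\right) \left(-1\right) 3 = \left(\left(-5 + \left(-4\right) \left(-4\right) \left(-4\right)\right)^{2} + 6 \left(-5 + \left(-4\right) \left(-4\right) \left(-4\right)\right) + 2 i \sqrt{2}\right) \left(-5\right) \left(-4\right) \left(-1\right) 3 = \left(\left(-5 + 16 \left(-4\right)\right)^{2} + 6 \left(-5 + 16 \left(-4\right)\right) + 2 i \sqrt{2}\right) 20 \left(-1\right) 3 = \left(\left(-5 - 64\right)^{2} + 6 \left(-5 - 64\right) + 2 i \sqrt{2}\right) \left(-20\right) 3 = \left(\left(-69\right)^{2} + 6 \left(-69\right) + 2 i \sqrt{2}\right) \left(-20\right) 3 = \left(4761 - 414 + 2 i \sqrt{2}\right) \left(-20\right) 3 = \left(4347 + 2 i \sqrt{2}\right) \left(-20\right) 3 = \left(-86940 - 40 i \sqrt{2}\right) 3 = -260820 - 120 i \sqrt{2}$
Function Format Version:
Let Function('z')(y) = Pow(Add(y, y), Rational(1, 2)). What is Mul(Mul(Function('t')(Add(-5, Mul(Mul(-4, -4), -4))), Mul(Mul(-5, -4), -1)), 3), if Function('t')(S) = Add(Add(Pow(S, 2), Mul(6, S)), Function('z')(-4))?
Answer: Add(-260820, Mul(-120, I, Pow(2, Rational(1, 2)))) ≈ Add(-2.6082e+5, Mul(-169.71, I))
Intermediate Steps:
Function('z')(y) = Mul(Pow(2, Rational(1, 2)), Pow(y, Rational(1, 2))) (Function('z')(y) = Pow(Mul(2, y), Rational(1, 2)) = Mul(Pow(2, Rational(1, 2)), Pow(y, Rational(1, 2))))
Function('t')(S) = Add(Pow(S, 2), Mul(6, S), Mul(2, I, Pow(2, Rational(1, 2)))) (Function('t')(S) = Add(Add(Pow(S, 2), Mul(6, S)), Mul(Pow(2, Rational(1, 2)), Pow(-4, Rational(1, 2)))) = Add(Add(Pow(S, 2), Mul(6, S)), Mul(Pow(2, Rational(1, 2)), Mul(2, I))) = Add(Add(Pow(S, 2), Mul(6, S)), Mul(2, I, Pow(2, Rational(1, 2)))) = Add(Pow(S, 2), Mul(6, S), Mul(2, I, Pow(2, Rational(1, 2)))))
Mul(Mul(Function('t')(Add(-5, Mul(Mul(-4, -4), -4))), Mul(Mul(-5, -4), -1)), 3) = Mul(Mul(Add(Pow(Add(-5, Mul(Mul(-4, -4), -4)), 2), Mul(6, Add(-5, Mul(Mul(-4, -4), -4))), Mul(2, I, Pow(2, Rational(1, 2)))), Mul(Mul(-5, -4), -1)), 3) = Mul(Mul(Add(Pow(Add(-5, Mul(16, -4)), 2), Mul(6, Add(-5, Mul(16, -4))), Mul(2, I, Pow(2, Rational(1, 2)))), Mul(20, -1)), 3) = Mul(Mul(Add(Pow(Add(-5, -64), 2), Mul(6, Add(-5, -64)), Mul(2, I, Pow(2, Rational(1, 2)))), -20), 3) = Mul(Mul(Add(Pow(-69, 2), Mul(6, -69), Mul(2, I, Pow(2, Rational(1, 2)))), -20), 3) = Mul(Mul(Add(4761, -414, Mul(2, I, Pow(2, Rational(1, 2)))), -20), 3) = Mul(Mul(Add(4347, Mul(2, I, Pow(2, Rational(1, 2)))), -20), 3) = Mul(Add(-86940, Mul(-40, I, Pow(2, Rational(1, 2)))), 3) = Add(-260820, Mul(-120, I, Pow(2, Rational(1, 2))))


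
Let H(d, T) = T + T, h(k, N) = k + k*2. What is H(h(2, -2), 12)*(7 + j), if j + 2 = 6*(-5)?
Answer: -600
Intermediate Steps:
h(k, N) = 3*k (h(k, N) = k + 2*k = 3*k)
j = -32 (j = -2 + 6*(-5) = -2 - 30 = -32)
H(d, T) = 2*T
H(h(2, -2), 12)*(7 + j) = (2*12)*(7 - 32) = 24*(-25) = -600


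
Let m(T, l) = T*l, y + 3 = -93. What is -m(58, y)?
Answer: 5568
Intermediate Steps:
y = -96 (y = -3 - 93 = -96)
-m(58, y) = -58*(-96) = -1*(-5568) = 5568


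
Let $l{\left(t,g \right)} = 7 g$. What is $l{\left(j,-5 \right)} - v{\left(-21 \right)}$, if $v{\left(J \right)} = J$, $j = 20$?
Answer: $-14$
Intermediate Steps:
$l{\left(j,-5 \right)} - v{\left(-21 \right)} = 7 \left(-5\right) - -21 = -35 + 21 = -14$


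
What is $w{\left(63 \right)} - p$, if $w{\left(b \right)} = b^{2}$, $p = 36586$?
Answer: $-32617$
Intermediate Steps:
$w{\left(63 \right)} - p = 63^{2} - 36586 = 3969 - 36586 = -32617$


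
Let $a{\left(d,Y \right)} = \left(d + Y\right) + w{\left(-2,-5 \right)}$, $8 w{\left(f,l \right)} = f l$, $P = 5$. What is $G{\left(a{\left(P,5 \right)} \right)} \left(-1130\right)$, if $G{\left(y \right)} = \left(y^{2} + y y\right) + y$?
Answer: $- \frac{1194975}{4} \approx -2.9874 \cdot 10^{5}$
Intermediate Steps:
$w{\left(f,l \right)} = \frac{f l}{8}$
$a{\left(d,Y \right)} = \frac{5}{4} + Y + d$ ($a{\left(d,Y \right)} = \left(d + Y\right) + \frac{1}{8} \left(-2\right) \left(-5\right) = \left(Y + d\right) + \frac{5}{4} = \frac{5}{4} + Y + d$)
$G{\left(y \right)} = y + 2 y^{2}$ ($G{\left(y \right)} = \left(y^{2} + y^{2}\right) + y = 2 y^{2} + y = y + 2 y^{2}$)
$G{\left(a{\left(P,5 \right)} \right)} \left(-1130\right) = \left(\frac{5}{4} + 5 + 5\right) \left(1 + 2 \left(\frac{5}{4} + 5 + 5\right)\right) \left(-1130\right) = \frac{45 \left(1 + 2 \cdot \frac{45}{4}\right)}{4} \left(-1130\right) = \frac{45 \left(1 + \frac{45}{2}\right)}{4} \left(-1130\right) = \frac{45}{4} \cdot \frac{47}{2} \left(-1130\right) = \frac{2115}{8} \left(-1130\right) = - \frac{1194975}{4}$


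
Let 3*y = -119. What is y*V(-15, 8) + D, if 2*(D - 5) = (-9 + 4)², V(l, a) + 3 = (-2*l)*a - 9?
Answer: -18053/2 ≈ -9026.5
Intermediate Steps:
V(l, a) = -12 - 2*a*l (V(l, a) = -3 + ((-2*l)*a - 9) = -3 + (-2*a*l - 9) = -3 + (-9 - 2*a*l) = -12 - 2*a*l)
D = 35/2 (D = 5 + (-9 + 4)²/2 = 5 + (½)*(-5)² = 5 + (½)*25 = 5 + 25/2 = 35/2 ≈ 17.500)
y = -119/3 (y = (⅓)*(-119) = -119/3 ≈ -39.667)
y*V(-15, 8) + D = -119*(-12 - 2*8*(-15))/3 + 35/2 = -119*(-12 + 240)/3 + 35/2 = -119/3*228 + 35/2 = -9044 + 35/2 = -18053/2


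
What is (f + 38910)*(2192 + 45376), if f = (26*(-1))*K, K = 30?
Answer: 1813767840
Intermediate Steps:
f = -780 (f = (26*(-1))*30 = -26*30 = -780)
(f + 38910)*(2192 + 45376) = (-780 + 38910)*(2192 + 45376) = 38130*47568 = 1813767840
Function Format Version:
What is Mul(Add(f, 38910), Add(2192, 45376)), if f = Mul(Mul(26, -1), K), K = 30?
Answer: 1813767840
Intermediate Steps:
f = -780 (f = Mul(Mul(26, -1), 30) = Mul(-26, 30) = -780)
Mul(Add(f, 38910), Add(2192, 45376)) = Mul(Add(-780, 38910), Add(2192, 45376)) = Mul(38130, 47568) = 1813767840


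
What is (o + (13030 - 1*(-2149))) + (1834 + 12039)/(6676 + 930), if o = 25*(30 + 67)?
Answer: 133909897/7606 ≈ 17606.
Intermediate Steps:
o = 2425 (o = 25*97 = 2425)
(o + (13030 - 1*(-2149))) + (1834 + 12039)/(6676 + 930) = (2425 + (13030 - 1*(-2149))) + (1834 + 12039)/(6676 + 930) = (2425 + (13030 + 2149)) + 13873/7606 = (2425 + 15179) + 13873*(1/7606) = 17604 + 13873/7606 = 133909897/7606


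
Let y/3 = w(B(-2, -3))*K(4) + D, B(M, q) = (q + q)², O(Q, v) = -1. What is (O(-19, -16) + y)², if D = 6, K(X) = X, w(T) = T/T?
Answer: 841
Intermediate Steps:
B(M, q) = 4*q² (B(M, q) = (2*q)² = 4*q²)
w(T) = 1
y = 30 (y = 3*(1*4 + 6) = 3*(4 + 6) = 3*10 = 30)
(O(-19, -16) + y)² = (-1 + 30)² = 29² = 841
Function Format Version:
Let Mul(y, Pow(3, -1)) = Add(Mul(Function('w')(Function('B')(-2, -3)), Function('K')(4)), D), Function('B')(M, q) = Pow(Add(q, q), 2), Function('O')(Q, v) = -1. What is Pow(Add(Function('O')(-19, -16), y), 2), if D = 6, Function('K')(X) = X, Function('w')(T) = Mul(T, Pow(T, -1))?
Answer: 841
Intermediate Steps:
Function('B')(M, q) = Mul(4, Pow(q, 2)) (Function('B')(M, q) = Pow(Mul(2, q), 2) = Mul(4, Pow(q, 2)))
Function('w')(T) = 1
y = 30 (y = Mul(3, Add(Mul(1, 4), 6)) = Mul(3, Add(4, 6)) = Mul(3, 10) = 30)
Pow(Add(Function('O')(-19, -16), y), 2) = Pow(Add(-1, 30), 2) = Pow(29, 2) = 841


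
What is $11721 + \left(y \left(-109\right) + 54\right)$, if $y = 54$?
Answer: $5889$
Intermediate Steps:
$11721 + \left(y \left(-109\right) + 54\right) = 11721 + \left(54 \left(-109\right) + 54\right) = 11721 + \left(-5886 + 54\right) = 11721 - 5832 = 5889$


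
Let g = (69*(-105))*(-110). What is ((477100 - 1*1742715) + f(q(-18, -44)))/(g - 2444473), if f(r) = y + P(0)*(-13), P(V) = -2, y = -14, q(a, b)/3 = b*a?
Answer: 1265603/1647523 ≈ 0.76819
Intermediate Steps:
q(a, b) = 3*a*b (q(a, b) = 3*(b*a) = 3*(a*b) = 3*a*b)
g = 796950 (g = -7245*(-110) = 796950)
f(r) = 12 (f(r) = -14 - 2*(-13) = -14 + 26 = 12)
((477100 - 1*1742715) + f(q(-18, -44)))/(g - 2444473) = ((477100 - 1*1742715) + 12)/(796950 - 2444473) = ((477100 - 1742715) + 12)/(-1647523) = (-1265615 + 12)*(-1/1647523) = -1265603*(-1/1647523) = 1265603/1647523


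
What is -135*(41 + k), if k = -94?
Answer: 7155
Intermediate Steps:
-135*(41 + k) = -135*(41 - 94) = -135*(-53) = 7155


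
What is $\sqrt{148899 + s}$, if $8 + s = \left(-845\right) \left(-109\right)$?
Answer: $2 \sqrt{60249} \approx 490.91$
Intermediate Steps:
$s = 92097$ ($s = -8 - -92105 = -8 + 92105 = 92097$)
$\sqrt{148899 + s} = \sqrt{148899 + 92097} = \sqrt{240996} = 2 \sqrt{60249}$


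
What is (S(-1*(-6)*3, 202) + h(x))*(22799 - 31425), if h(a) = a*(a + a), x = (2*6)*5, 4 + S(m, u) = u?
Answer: -63815148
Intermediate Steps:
S(m, u) = -4 + u
x = 60 (x = 12*5 = 60)
h(a) = 2*a² (h(a) = a*(2*a) = 2*a²)
(S(-1*(-6)*3, 202) + h(x))*(22799 - 31425) = ((-4 + 202) + 2*60²)*(22799 - 31425) = (198 + 2*3600)*(-8626) = (198 + 7200)*(-8626) = 7398*(-8626) = -63815148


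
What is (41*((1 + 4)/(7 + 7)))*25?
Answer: 5125/14 ≈ 366.07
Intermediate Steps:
(41*((1 + 4)/(7 + 7)))*25 = (41*(5/14))*25 = (205/14)*25 = 5125/14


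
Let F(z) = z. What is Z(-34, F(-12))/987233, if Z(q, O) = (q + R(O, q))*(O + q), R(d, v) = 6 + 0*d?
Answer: 1288/987233 ≈ 0.0013047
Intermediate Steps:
R(d, v) = 6 (R(d, v) = 6 + 0 = 6)
Z(q, O) = (6 + q)*(O + q) (Z(q, O) = (q + 6)*(O + q) = (6 + q)*(O + q))
Z(-34, F(-12))/987233 = ((-34)**2 + 6*(-12) + 6*(-34) - 12*(-34))/987233 = (1156 - 72 - 204 + 408)*(1/987233) = 1288*(1/987233) = 1288/987233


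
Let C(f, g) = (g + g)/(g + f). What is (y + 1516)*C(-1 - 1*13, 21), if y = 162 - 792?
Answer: 5316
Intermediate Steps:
C(f, g) = 2*g/(f + g) (C(f, g) = (2*g)/(f + g) = 2*g/(f + g))
y = -630
(y + 1516)*C(-1 - 1*13, 21) = (-630 + 1516)*(2*21/((-1 - 1*13) + 21)) = 886*(2*21/((-1 - 13) + 21)) = 886*(2*21/(-14 + 21)) = 886*(2*21/7) = 886*(2*21*(⅐)) = 886*6 = 5316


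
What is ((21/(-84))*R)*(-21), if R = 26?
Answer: 273/2 ≈ 136.50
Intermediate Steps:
((21/(-84))*R)*(-21) = ((21/(-84))*26)*(-21) = ((21*(-1/84))*26)*(-21) = -1/4*26*(-21) = -13/2*(-21) = 273/2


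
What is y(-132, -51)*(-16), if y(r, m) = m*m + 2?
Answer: -41648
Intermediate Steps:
y(r, m) = 2 + m² (y(r, m) = m² + 2 = 2 + m²)
y(-132, -51)*(-16) = (2 + (-51)²)*(-16) = (2 + 2601)*(-16) = 2603*(-16) = -41648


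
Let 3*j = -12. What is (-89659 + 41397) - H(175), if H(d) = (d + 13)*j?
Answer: -47510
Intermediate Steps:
j = -4 (j = (1/3)*(-12) = -4)
H(d) = -52 - 4*d (H(d) = (d + 13)*(-4) = (13 + d)*(-4) = -52 - 4*d)
(-89659 + 41397) - H(175) = (-89659 + 41397) - (-52 - 4*175) = -48262 - (-52 - 700) = -48262 - 1*(-752) = -48262 + 752 = -47510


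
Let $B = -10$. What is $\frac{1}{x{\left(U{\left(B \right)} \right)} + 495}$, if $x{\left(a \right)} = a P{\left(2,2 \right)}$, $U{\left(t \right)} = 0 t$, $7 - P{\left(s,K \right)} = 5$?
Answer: $\frac{1}{495} \approx 0.0020202$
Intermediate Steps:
$P{\left(s,K \right)} = 2$ ($P{\left(s,K \right)} = 7 - 5 = 2$)
$U{\left(t \right)} = 0$
$x{\left(a \right)} = 2 a$ ($x{\left(a \right)} = a 2 = 2 a$)
$\frac{1}{x{\left(U{\left(B \right)} \right)} + 495} = \frac{1}{2 \cdot 0 + 495} = \frac{1}{0 + 495} = \frac{1}{495}$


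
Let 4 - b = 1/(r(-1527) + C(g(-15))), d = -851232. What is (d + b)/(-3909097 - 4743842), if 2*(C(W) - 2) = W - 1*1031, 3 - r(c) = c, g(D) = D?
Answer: 286296351/2910271817 ≈ 0.098374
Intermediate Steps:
r(c) = 3 - c
C(W) = -1027/2 + W/2 (C(W) = 2 + (W - 1*1031)/2 = 2 + (W - 1031)/2 = 2 + (-1031 + W)/2 = 2 + (-1031/2 + W/2) = -1027/2 + W/2)
b = 4035/1009 (b = 4 - 1/((3 - 1*(-1527)) + (-1027/2 + (1/2)*(-15))) = 4 - 1/((3 + 1527) + (-1027/2 - 15/2)) = 4 - 1/(1530 - 521) = 4 - 1/1009 = 4035/1009 ≈ 3.9990)
(d + b)/(-3909097 - 4743842) = (-851232 + 4035/1009)/(-3909097 - 4743842) = -858889053/1009/(-8652939) = -858889053/1009*(-1/8652939) = 286296351/2910271817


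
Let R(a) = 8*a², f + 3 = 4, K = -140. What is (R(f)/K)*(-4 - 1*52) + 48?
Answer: 256/5 ≈ 51.200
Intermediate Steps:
f = 1 (f = -3 + 4 = 1)
(R(f)/K)*(-4 - 1*52) + 48 = ((8*1²)/(-140))*(-4 - 1*52) + 48 = ((8*1)*(-1/140))*(-4 - 52) + 48 = (8*(-1/140))*(-56) + 48 = -2/35*(-56) + 48 = 16/5 + 48 = 256/5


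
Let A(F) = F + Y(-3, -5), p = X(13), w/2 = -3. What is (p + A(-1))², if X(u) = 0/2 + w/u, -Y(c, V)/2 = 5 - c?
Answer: 51529/169 ≈ 304.91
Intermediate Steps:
Y(c, V) = -10 + 2*c (Y(c, V) = -2*(5 - c) = -10 + 2*c)
w = -6 (w = 2*(-3) = -6)
X(u) = -6/u (X(u) = 0/2 - 6/u = 0*(½) - 6/u = 0 - 6/u = -6/u)
p = -6/13 ≈ -0.46154
A(F) = -16 + F (A(F) = F + (-10 + 2*(-3)) = F + (-10 - 6) = F - 16 = -16 + F)
(p + A(-1))² = (-6/13 + (-16 - 1))² = (-6/13 - 17)² = (-227/13)² = 51529/169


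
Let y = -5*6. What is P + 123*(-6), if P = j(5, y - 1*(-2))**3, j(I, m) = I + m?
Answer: -12905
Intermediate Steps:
y = -30
P = -12167 (P = (5 + (-30 - 1*(-2)))**3 = (5 + (-30 + 2))**3 = (5 - 28)**3 = (-23)**3 = -12167)
P + 123*(-6) = -12167 + 123*(-6) = -12167 - 738 = -12905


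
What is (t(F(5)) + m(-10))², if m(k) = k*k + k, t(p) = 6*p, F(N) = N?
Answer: 14400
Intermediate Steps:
m(k) = k + k² (m(k) = k² + k = k + k²)
(t(F(5)) + m(-10))² = (6*5 - 10*(1 - 10))² = (30 - 10*(-9))² = (30 + 90)² = 120² = 14400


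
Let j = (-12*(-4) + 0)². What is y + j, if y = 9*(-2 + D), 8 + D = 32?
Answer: 2502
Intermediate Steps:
D = 24 (D = -8 + 32 = 24)
j = 2304 (j = (48 + 0)² = 48² = 2304)
y = 198 (y = 9*(-2 + 24) = 9*22 = 198)
y + j = 198 + 2304 = 2502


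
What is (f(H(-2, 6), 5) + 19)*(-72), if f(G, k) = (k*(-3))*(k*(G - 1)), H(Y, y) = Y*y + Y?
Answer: -82368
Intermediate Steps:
H(Y, y) = Y + Y*y
f(G, k) = -3*k²*(-1 + G) (f(G, k) = (-3*k)*(k*(-1 + G)) = -3*k²*(-1 + G))
(f(H(-2, 6), 5) + 19)*(-72) = (3*5²*(1 - (-2)*(1 + 6)) + 19)*(-72) = (3*25*(1 - (-2)*7) + 19)*(-72) = (3*25*(1 - 1*(-14)) + 19)*(-72) = (3*25*(1 + 14) + 19)*(-72) = (3*25*15 + 19)*(-72) = (1125 + 19)*(-72) = 1144*(-72) = -82368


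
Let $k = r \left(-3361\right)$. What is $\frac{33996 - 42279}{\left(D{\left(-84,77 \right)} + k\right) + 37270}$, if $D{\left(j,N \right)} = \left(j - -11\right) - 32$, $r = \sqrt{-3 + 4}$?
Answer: $- \frac{2761}{11268} \approx -0.24503$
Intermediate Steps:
$r = 1$ ($r = \sqrt{1} = 1$)
$k = -3361$ ($k = 1 \left(-3361\right) = -3361$)
$D{\left(j,N \right)} = -21 + j$ ($D{\left(j,N \right)} = \left(j + 11\right) - 32 = \left(11 + j\right) - 32 = -21 + j$)
$\frac{33996 - 42279}{\left(D{\left(-84,77 \right)} + k\right) + 37270} = \frac{33996 - 42279}{\left(\left(-21 - 84\right) - 3361\right) + 37270} = - \frac{8283}{\left(-105 - 3361\right) + 37270} = - \frac{8283}{-3466 + 37270} = - \frac{8283}{33804} = \left(-8283\right) \frac{1}{33804} = - \frac{2761}{11268}$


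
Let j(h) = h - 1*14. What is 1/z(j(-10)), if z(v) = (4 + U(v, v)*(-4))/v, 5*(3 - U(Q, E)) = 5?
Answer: 6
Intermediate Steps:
j(h) = -14 + h (j(h) = h - 14 = -14 + h)
U(Q, E) = 2 (U(Q, E) = 3 - ⅕*5 = 3 - 1 = 2)
z(v) = -4/v (z(v) = (4 + 2*(-4))/v = (4 - 8)/v = -4/v)
1/z(j(-10)) = 1/(-4/(-14 - 10)) = 1/(-4/(-24)) = 1/(-4*(-1/24)) = 1/(⅙) = 6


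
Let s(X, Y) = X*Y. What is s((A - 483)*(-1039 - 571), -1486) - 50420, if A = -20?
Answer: -1203457800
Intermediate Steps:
s((A - 483)*(-1039 - 571), -1486) - 50420 = ((-20 - 483)*(-1039 - 571))*(-1486) - 50420 = -503*(-1610)*(-1486) - 50420 = 809830*(-1486) - 50420 = -1203407380 - 50420 = -1203457800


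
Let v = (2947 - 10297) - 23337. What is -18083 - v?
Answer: 12604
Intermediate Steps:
v = -30687 (v = -7350 - 23337 = -30687)
-18083 - v = -18083 - 1*(-30687) = -18083 + 30687 = 12604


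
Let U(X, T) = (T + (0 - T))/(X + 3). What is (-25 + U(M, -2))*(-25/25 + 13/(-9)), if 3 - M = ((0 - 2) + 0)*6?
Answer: 550/9 ≈ 61.111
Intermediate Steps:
M = 15 (M = 3 - ((0 - 2) + 0)*6 = 3 - (-2 + 0)*6 = 3 - (-2)*6 = 3 - 1*(-12) = 3 + 12 = 15)
U(X, T) = 0 (U(X, T) = (T - T)/(3 + X) = 0/(3 + X) = 0)
(-25 + U(M, -2))*(-25/25 + 13/(-9)) = (-25 + 0)*(-25/25 + 13/(-9)) = -25*(-25*1/25 + 13*(-1/9)) = -25*(-1 - 13/9) = -25*(-22/9) = 550/9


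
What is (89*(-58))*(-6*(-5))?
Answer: -154860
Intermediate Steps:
(89*(-58))*(-6*(-5)) = -5162*30 = -154860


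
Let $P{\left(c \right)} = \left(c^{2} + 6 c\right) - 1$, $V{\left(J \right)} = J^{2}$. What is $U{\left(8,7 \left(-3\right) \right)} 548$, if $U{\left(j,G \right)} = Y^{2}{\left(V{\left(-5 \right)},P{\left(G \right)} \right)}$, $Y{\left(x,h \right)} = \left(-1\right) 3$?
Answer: $4932$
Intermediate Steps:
$P{\left(c \right)} = -1 + c^{2} + 6 c$
$Y{\left(x,h \right)} = -3$
$U{\left(j,G \right)} = 9$ ($U{\left(j,G \right)} = \left(-3\right)^{2} = 9$)
$U{\left(8,7 \left(-3\right) \right)} 548 = 9 \cdot 548 = 4932$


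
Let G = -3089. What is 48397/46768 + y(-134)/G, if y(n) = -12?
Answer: 150059549/144466352 ≈ 1.0387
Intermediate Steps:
48397/46768 + y(-134)/G = 48397/46768 - 12/(-3089) = 48397*(1/46768) - 12*(-1/3089) = 48397/46768 + 12/3089 = 150059549/144466352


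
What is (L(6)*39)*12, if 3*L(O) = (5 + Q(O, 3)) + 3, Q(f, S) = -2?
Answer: 936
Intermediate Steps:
L(O) = 2 (L(O) = ((5 - 2) + 3)/3 = (3 + 3)/3 = (⅓)*6 = 2)
(L(6)*39)*12 = (2*39)*12 = 78*12 = 936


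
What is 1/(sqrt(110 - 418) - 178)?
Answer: -89/15996 - I*sqrt(77)/15996 ≈ -0.0055639 - 0.00054857*I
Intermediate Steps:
1/(sqrt(110 - 418) - 178) = 1/(sqrt(-308) - 178) = 1/(2*I*sqrt(77) - 178) = 1/(-178 + 2*I*sqrt(77))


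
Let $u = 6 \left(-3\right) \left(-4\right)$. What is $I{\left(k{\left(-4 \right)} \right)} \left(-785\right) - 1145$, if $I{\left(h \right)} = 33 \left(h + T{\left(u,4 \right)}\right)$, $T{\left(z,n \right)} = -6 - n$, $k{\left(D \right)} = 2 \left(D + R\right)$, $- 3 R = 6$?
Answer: $568765$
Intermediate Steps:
$R = -2$ ($R = \left(- \frac{1}{3}\right) 6 = -2$)
$u = 72$ ($u = \left(-18\right) \left(-4\right) = 72$)
$k{\left(D \right)} = -4 + 2 D$ ($k{\left(D \right)} = 2 \left(D - 2\right) = 2 \left(-2 + D\right) = -4 + 2 D$)
$I{\left(h \right)} = -330 + 33 h$ ($I{\left(h \right)} = 33 \left(h - 10\right) = 33 \left(-10 + h\right) = -330 + 33 h$)
$I{\left(k{\left(-4 \right)} \right)} \left(-785\right) - 1145 = \left(-330 + 33 \left(-4 + 2 \left(-4\right)\right)\right) \left(-785\right) - 1145 = \left(-330 + 33 \left(-4 - 8\right)\right) \left(-785\right) - 1145 = \left(-330 + 33 \left(-12\right)\right) \left(-785\right) - 1145 = \left(-330 - 396\right) \left(-785\right) - 1145 = \left(-726\right) \left(-785\right) - 1145 = 569910 - 1145 = 568765$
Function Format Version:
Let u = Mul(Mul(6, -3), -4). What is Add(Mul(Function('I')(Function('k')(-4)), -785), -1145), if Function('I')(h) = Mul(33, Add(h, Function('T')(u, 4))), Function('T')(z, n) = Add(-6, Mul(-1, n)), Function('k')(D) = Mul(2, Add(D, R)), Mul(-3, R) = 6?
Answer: 568765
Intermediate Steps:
R = -2 (R = Mul(Rational(-1, 3), 6) = -2)
u = 72 (u = Mul(-18, -4) = 72)
Function('k')(D) = Add(-4, Mul(2, D)) (Function('k')(D) = Mul(2, Add(D, -2)) = Mul(2, Add(-2, D)) = Add(-4, Mul(2, D)))
Function('I')(h) = Add(-330, Mul(33, h)) (Function('I')(h) = Mul(33, Add(h, Add(-6, Mul(-1, 4)))) = Mul(33, Add(h, Add(-6, -4))) = Mul(33, Add(h, -10)) = Mul(33, Add(-10, h)) = Add(-330, Mul(33, h)))
Add(Mul(Function('I')(Function('k')(-4)), -785), -1145) = Add(Mul(Add(-330, Mul(33, Add(-4, Mul(2, -4)))), -785), -1145) = Add(Mul(Add(-330, Mul(33, Add(-4, -8))), -785), -1145) = Add(Mul(Add(-330, Mul(33, -12)), -785), -1145) = Add(Mul(Add(-330, -396), -785), -1145) = Add(Mul(-726, -785), -1145) = Add(569910, -1145) = 568765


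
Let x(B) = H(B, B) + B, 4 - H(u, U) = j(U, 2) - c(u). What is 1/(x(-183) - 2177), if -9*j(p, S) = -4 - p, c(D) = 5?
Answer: -9/20980 ≈ -0.00042898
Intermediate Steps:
j(p, S) = 4/9 + p/9 (j(p, S) = -(-4 - p)/9 = 4/9 + p/9)
H(u, U) = 77/9 - U/9 (H(u, U) = 4 - ((4/9 + U/9) - 1*5) = 4 - ((4/9 + U/9) - 5) = 4 - (-41/9 + U/9) = 4 + (41/9 - U/9) = 77/9 - U/9)
x(B) = 77/9 + 8*B/9 (x(B) = (77/9 - B/9) + B = 77/9 + 8*B/9)
1/(x(-183) - 2177) = 1/((77/9 + (8/9)*(-183)) - 2177) = 1/((77/9 - 488/3) - 2177) = 1/(-1387/9 - 2177) = 1/(-20980/9) = -9/20980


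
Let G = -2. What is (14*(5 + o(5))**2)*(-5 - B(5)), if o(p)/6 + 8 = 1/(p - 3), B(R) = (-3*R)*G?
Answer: -784000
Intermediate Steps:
B(R) = 6*R (B(R) = -3*R*(-2) = 6*R)
o(p) = -48 + 6/(-3 + p) (o(p) = -48 + 6/(p - 3) = -48 + 6/(-3 + p))
(14*(5 + o(5))**2)*(-5 - B(5)) = (14*(5 + 6*(25 - 8*5)/(-3 + 5))**2)*(-5 - 6*5) = (14*(5 + 6*(25 - 40)/2)**2)*(-5 - 1*30) = (14*(5 + 6*(1/2)*(-15))**2)*(-5 - 30) = (14*(5 - 45)**2)*(-35) = (14*(-40)**2)*(-35) = (14*1600)*(-35) = 22400*(-35) = -784000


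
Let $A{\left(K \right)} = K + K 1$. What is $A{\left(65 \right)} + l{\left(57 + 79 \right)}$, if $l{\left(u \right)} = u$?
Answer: $266$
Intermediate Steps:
$A{\left(K \right)} = 2 K$ ($A{\left(K \right)} = K + K = 2 K$)
$A{\left(65 \right)} + l{\left(57 + 79 \right)} = 2 \cdot 65 + \left(57 + 79\right) = 130 + 136 = 266$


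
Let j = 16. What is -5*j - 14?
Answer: -94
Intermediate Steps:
-5*j - 14 = -5*16 - 14 = -80 - 14 = -94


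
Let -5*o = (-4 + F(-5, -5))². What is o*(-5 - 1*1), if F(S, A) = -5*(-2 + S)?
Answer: 5766/5 ≈ 1153.2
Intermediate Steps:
F(S, A) = 10 - 5*S
o = -961/5 (o = -(-4 + (10 - 5*(-5)))²/5 = -(-4 + (10 + 25))²/5 = -(-4 + 35)²/5 = -⅕*31² = -⅕*961 = -961/5 ≈ -192.20)
o*(-5 - 1*1) = -961*(-5 - 1*1)/5 = -961*(-5 - 1)/5 = -961/5*(-6) = 5766/5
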